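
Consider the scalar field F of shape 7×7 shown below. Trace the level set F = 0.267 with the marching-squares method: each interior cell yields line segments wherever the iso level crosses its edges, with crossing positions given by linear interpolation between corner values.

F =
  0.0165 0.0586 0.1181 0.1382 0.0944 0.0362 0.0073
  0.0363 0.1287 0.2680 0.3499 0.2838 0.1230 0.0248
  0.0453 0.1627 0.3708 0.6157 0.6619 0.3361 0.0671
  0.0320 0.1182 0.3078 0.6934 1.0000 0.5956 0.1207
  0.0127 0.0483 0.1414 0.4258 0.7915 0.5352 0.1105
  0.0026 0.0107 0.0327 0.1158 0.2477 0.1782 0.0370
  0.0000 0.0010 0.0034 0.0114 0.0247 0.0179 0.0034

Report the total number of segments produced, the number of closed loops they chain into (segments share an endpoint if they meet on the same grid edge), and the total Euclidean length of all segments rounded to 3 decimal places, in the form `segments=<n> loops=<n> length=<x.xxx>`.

cell (0,1): code 0100 → (0.993,2.000)–(1.000,1.993)
cell (0,2): code 1100 → (0.608,3.000)–(0.993,2.000)
cell (0,3): code 1100 → (0.911,4.000)–(0.608,3.000)
cell (0,4): code 1000 → (1.000,4.104)–(0.911,4.000)
cell (1,1): code 0110 → (1.000,1.993)–(2.000,1.501)
cell (1,4): code 1101 → (1.676,5.000)–(1.000,4.104)
cell (1,5): code 1000 → (2.000,5.257)–(1.676,5.000)
cell (2,1): code 0110 → (2.000,1.501)–(3.000,1.785)
cell (2,5): code 1001 → (3.000,5.692)–(2.000,5.257)
cell (3,1): code 0010 → (3.000,1.785)–(3.245,2.000)
cell (3,2): code 0111 → (3.245,2.000)–(4.000,2.442)
cell (3,5): code 1001 → (4.000,5.632)–(3.000,5.692)
cell (4,2): code 0010 → (4.000,2.442)–(4.512,3.000)
cell (4,3): code 0011 → (4.512,3.000)–(4.965,4.000)
cell (4,4): code 0011 → (4.965,4.000)–(4.751,5.000)
cell (4,5): code 0001 → (4.751,5.000)–(4.000,5.632)
total: 16 segments, chained into 1 closed loop(s), length Σ = 13.104813

segments=16 loops=1 length=13.105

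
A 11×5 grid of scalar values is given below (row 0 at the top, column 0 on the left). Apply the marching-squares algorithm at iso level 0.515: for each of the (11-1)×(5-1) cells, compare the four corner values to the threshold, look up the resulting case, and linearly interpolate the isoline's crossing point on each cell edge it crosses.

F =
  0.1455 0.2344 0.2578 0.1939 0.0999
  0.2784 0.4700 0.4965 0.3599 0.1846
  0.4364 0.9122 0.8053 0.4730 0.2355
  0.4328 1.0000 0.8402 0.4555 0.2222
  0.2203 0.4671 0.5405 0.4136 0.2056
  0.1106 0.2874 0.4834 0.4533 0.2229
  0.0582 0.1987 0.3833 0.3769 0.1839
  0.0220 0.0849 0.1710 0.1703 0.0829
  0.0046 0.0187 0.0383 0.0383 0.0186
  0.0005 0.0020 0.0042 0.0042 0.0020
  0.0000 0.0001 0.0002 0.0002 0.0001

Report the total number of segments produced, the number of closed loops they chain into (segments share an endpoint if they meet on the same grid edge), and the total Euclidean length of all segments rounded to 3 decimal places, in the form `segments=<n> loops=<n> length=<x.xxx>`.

cell (1,0): code 0100 → (1.102,1.000)–(2.000,0.165)
cell (1,1): code 1100 → (1.060,2.000)–(1.102,1.000)
cell (1,2): code 1000 → (2.000,2.874)–(1.060,2.000)
cell (2,0): code 0110 → (2.000,0.165)–(3.000,0.145)
cell (2,2): code 1001 → (3.000,2.845)–(2.000,2.874)
cell (3,0): code 0010 → (3.000,0.145)–(3.910,1.000)
cell (3,1): code 0111 → (3.910,1.000)–(4.000,1.653)
cell (3,2): code 1001 → (4.000,2.201)–(3.000,2.845)
cell (4,1): code 0010 → (4.000,1.653)–(4.447,2.000)
cell (4,2): code 0001 → (4.447,2.000)–(4.000,2.201)
total: 10 segments, chained into 1 closed loop(s), length Σ = 9.663773

segments=10 loops=1 length=9.664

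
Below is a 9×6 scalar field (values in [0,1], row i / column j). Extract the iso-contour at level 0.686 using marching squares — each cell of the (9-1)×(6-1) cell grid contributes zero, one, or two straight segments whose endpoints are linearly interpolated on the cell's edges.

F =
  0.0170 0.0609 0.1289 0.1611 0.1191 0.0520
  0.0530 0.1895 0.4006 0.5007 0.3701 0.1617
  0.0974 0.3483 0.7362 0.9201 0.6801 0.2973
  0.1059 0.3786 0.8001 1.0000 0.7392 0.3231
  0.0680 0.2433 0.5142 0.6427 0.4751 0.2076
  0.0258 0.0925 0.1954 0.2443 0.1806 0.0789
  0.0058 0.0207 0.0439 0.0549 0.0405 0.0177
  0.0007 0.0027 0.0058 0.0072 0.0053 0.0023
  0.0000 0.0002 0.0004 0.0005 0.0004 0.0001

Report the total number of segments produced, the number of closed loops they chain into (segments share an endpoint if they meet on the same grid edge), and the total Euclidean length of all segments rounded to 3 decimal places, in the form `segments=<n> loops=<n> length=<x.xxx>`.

segments=10 loops=1 length=7.462

cell (1,1): code 0100 → (1.850,2.000)–(2.000,1.871)
cell (1,2): code 1100 → (1.442,3.000)–(1.850,2.000)
cell (1,3): code 1000 → (2.000,3.975)–(1.442,3.000)
cell (2,1): code 0110 → (2.000,1.871)–(3.000,1.729)
cell (2,3): code 1101 → (2.100,4.000)–(2.000,3.975)
cell (2,4): code 1000 → (3.000,4.128)–(2.100,4.000)
cell (3,1): code 0010 → (3.000,1.729)–(3.399,2.000)
cell (3,2): code 0011 → (3.399,2.000)–(3.879,3.000)
cell (3,3): code 0011 → (3.879,3.000)–(3.201,4.000)
cell (3,4): code 0001 → (3.201,4.000)–(3.000,4.128)
total: 10 segments, chained into 1 closed loop(s), length Σ = 7.461593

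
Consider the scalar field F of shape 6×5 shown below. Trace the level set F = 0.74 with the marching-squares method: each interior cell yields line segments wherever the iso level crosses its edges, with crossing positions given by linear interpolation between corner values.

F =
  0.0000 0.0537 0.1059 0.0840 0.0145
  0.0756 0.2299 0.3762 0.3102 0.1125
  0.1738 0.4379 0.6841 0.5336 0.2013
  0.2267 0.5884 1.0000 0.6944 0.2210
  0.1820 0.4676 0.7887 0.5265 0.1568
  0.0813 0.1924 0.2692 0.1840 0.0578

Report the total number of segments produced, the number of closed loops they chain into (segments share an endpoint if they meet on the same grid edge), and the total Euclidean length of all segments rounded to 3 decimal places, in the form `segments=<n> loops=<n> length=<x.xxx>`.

segments=6 loops=1 length=4.918

cell (2,1): code 0100 → (2.177,2.000)–(3.000,1.368)
cell (2,2): code 1000 → (3.000,2.851)–(2.177,2.000)
cell (3,1): code 0110 → (3.000,1.368)–(4.000,1.848)
cell (3,2): code 1001 → (4.000,2.186)–(3.000,2.851)
cell (4,1): code 0010 → (4.000,1.848)–(4.094,2.000)
cell (4,2): code 0001 → (4.094,2.000)–(4.000,2.186)
total: 6 segments, chained into 1 closed loop(s), length Σ = 4.917794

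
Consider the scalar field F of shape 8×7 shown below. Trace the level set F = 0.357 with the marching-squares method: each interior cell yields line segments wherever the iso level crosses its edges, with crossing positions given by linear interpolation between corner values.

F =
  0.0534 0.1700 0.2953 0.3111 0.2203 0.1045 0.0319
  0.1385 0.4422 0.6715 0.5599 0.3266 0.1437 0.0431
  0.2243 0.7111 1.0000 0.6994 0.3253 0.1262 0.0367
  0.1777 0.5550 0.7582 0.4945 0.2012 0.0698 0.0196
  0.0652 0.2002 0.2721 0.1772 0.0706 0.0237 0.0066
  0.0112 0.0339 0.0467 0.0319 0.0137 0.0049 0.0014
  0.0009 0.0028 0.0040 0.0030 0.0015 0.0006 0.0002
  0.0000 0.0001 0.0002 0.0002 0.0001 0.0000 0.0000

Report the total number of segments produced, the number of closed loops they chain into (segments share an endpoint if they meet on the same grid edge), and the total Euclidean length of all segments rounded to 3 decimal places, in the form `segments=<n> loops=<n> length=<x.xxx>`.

cell (0,0): code 0100 → (0.687,1.000)–(1.000,0.719)
cell (0,1): code 1100 → (0.164,2.000)–(0.687,1.000)
cell (0,2): code 1100 → (0.184,3.000)–(0.164,2.000)
cell (0,3): code 1000 → (1.000,3.870)–(0.184,3.000)
cell (1,0): code 0110 → (1.000,0.719)–(2.000,0.273)
cell (1,3): code 1001 → (2.000,3.915)–(1.000,3.870)
cell (2,0): code 0110 → (2.000,0.273)–(3.000,0.475)
cell (2,3): code 1001 → (3.000,3.469)–(2.000,3.915)
cell (3,0): code 0010 → (3.000,0.475)–(3.558,1.000)
cell (3,1): code 0011 → (3.558,1.000)–(3.825,2.000)
cell (3,2): code 0011 → (3.825,2.000)–(3.433,3.000)
cell (3,3): code 0001 → (3.433,3.000)–(3.000,3.469)
total: 12 segments, chained into 1 closed loop(s), length Σ = 11.466722

segments=12 loops=1 length=11.467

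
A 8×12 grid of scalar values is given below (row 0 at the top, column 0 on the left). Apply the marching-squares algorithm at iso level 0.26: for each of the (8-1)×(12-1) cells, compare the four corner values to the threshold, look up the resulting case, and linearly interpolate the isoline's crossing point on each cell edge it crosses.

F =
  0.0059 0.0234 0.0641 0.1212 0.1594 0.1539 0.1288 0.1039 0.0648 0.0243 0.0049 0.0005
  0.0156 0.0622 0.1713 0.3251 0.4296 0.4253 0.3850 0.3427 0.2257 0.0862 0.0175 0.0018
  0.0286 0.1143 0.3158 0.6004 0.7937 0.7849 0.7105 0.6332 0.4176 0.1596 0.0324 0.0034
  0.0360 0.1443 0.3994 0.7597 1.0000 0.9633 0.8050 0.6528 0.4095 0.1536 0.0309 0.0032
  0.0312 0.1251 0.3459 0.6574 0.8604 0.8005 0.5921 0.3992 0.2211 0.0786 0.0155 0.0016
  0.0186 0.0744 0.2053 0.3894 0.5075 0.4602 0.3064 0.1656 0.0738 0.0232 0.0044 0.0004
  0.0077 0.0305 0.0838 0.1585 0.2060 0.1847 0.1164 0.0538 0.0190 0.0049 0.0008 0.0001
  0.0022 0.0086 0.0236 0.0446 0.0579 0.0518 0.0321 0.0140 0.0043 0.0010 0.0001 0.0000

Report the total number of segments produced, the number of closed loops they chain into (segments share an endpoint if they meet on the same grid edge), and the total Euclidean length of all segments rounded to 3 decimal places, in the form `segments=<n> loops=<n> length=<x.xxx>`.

segments=24 loops=1 length=19.837

cell (0,2): code 0100 → (0.681,3.000)–(1.000,2.577)
cell (0,3): code 1100 → (0.372,4.000)–(0.681,3.000)
cell (0,4): code 1100 → (0.391,5.000)–(0.372,4.000)
cell (0,5): code 1100 → (0.512,6.000)–(0.391,5.000)
cell (0,6): code 1100 → (0.654,7.000)–(0.512,6.000)
cell (0,7): code 1000 → (1.000,7.707)–(0.654,7.000)
cell (1,1): code 0100 → (1.614,2.000)–(2.000,1.723)
cell (1,2): code 1110 → (1.000,2.577)–(1.614,2.000)
cell (1,7): code 1101 → (1.179,8.000)–(1.000,7.707)
cell (1,8): code 1000 → (2.000,8.611)–(1.179,8.000)
cell (2,1): code 0110 → (2.000,1.723)–(3.000,1.454)
cell (2,8): code 1001 → (3.000,8.584)–(2.000,8.611)
cell (3,1): code 0110 → (3.000,1.454)–(4.000,1.611)
cell (3,7): code 1011 → (4.000,7.782)–(3.794,8.000)
cell (3,8): code 0001 → (3.794,8.000)–(3.000,8.584)
cell (4,1): code 0010 → (4.000,1.611)–(4.611,2.000)
cell (4,2): code 0111 → (4.611,2.000)–(5.000,2.297)
cell (4,6): code 1011 → (5.000,6.330)–(4.596,7.000)
cell (4,7): code 0001 → (4.596,7.000)–(4.000,7.782)
cell (5,2): code 0010 → (5.000,2.297)–(5.560,3.000)
cell (5,3): code 0011 → (5.560,3.000)–(5.821,4.000)
cell (5,4): code 0011 → (5.821,4.000)–(5.727,5.000)
cell (5,5): code 0011 → (5.727,5.000)–(5.244,6.000)
cell (5,6): code 0001 → (5.244,6.000)–(5.000,6.330)
total: 24 segments, chained into 1 closed loop(s), length Σ = 19.836589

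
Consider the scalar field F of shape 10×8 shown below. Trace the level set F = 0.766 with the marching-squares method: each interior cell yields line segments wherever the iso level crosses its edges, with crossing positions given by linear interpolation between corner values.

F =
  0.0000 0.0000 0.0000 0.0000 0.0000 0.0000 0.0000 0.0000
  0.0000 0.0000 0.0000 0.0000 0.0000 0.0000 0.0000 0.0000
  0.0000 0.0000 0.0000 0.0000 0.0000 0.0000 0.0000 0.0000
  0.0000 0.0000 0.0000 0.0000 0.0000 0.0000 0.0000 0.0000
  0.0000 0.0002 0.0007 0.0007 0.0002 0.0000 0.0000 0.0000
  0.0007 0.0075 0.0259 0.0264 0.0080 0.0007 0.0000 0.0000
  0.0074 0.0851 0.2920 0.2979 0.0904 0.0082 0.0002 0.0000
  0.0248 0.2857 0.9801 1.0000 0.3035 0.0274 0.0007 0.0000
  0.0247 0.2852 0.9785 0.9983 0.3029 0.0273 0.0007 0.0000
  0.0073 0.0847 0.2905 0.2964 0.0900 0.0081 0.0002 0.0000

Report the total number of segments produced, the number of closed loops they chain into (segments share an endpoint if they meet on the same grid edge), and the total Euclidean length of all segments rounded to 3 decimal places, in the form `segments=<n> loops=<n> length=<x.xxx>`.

segments=8 loops=1 length=5.817

cell (6,1): code 0100 → (6.689,2.000)–(7.000,1.692)
cell (6,2): code 1100 → (6.667,3.000)–(6.689,2.000)
cell (6,3): code 1000 → (7.000,3.336)–(6.667,3.000)
cell (7,1): code 0110 → (7.000,1.692)–(8.000,1.693)
cell (7,3): code 1001 → (8.000,3.334)–(7.000,3.336)
cell (8,1): code 0010 → (8.000,1.693)–(8.309,2.000)
cell (8,2): code 0011 → (8.309,2.000)–(8.331,3.000)
cell (8,3): code 0001 → (8.331,3.000)–(8.000,3.334)
total: 8 segments, chained into 1 closed loop(s), length Σ = 5.817140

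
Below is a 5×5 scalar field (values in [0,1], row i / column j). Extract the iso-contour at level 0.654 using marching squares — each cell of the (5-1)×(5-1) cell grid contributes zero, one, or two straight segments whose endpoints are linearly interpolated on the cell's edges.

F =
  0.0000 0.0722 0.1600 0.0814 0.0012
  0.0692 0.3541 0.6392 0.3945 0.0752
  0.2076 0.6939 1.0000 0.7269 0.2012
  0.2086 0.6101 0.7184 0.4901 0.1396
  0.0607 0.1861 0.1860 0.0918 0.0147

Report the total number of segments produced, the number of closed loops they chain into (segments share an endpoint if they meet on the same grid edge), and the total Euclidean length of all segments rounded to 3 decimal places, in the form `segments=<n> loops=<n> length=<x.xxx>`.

segments=10 loops=1 length=6.348

cell (1,0): code 0100 → (1.883,1.000)–(2.000,0.918)
cell (1,1): code 1100 → (1.041,2.000)–(1.883,1.000)
cell (1,2): code 1100 → (1.781,3.000)–(1.041,2.000)
cell (1,3): code 1000 → (2.000,3.139)–(1.781,3.000)
cell (2,0): code 0010 → (2.000,0.918)–(2.476,1.000)
cell (2,1): code 0111 → (2.476,1.000)–(3.000,1.405)
cell (2,2): code 1011 → (3.000,2.282)–(2.308,3.000)
cell (2,3): code 0001 → (2.308,3.000)–(2.000,3.139)
cell (3,1): code 0010 → (3.000,1.405)–(3.121,2.000)
cell (3,2): code 0001 → (3.121,2.000)–(3.000,2.282)
total: 10 segments, chained into 1 closed loop(s), length Σ = 6.347698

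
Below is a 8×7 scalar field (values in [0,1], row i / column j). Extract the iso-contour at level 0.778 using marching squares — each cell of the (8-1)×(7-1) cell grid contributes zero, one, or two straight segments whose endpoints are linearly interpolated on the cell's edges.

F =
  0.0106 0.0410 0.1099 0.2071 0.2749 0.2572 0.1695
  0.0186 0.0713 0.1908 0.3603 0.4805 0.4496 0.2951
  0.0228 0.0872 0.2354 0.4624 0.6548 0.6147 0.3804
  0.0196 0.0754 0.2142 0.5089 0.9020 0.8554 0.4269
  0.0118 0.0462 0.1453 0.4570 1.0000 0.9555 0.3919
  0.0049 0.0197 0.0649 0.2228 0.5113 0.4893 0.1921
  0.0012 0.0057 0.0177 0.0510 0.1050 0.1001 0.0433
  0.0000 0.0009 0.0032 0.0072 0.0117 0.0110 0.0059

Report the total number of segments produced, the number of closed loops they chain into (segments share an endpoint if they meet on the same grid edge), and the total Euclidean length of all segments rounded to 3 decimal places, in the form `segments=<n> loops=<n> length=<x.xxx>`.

cell (2,3): code 0100 → (2.498,4.000)–(3.000,3.685)
cell (2,4): code 1100 → (2.678,5.000)–(2.498,4.000)
cell (2,5): code 1000 → (3.000,5.181)–(2.678,5.000)
cell (3,3): code 0110 → (3.000,3.685)–(4.000,3.591)
cell (3,5): code 1001 → (4.000,5.315)–(3.000,5.181)
cell (4,3): code 0010 → (4.000,3.591)–(4.454,4.000)
cell (4,4): code 0011 → (4.454,4.000)–(4.381,5.000)
cell (4,5): code 0001 → (4.381,5.000)–(4.000,5.315)
total: 8 segments, chained into 1 closed loop(s), length Σ = 6.098757

segments=8 loops=1 length=6.099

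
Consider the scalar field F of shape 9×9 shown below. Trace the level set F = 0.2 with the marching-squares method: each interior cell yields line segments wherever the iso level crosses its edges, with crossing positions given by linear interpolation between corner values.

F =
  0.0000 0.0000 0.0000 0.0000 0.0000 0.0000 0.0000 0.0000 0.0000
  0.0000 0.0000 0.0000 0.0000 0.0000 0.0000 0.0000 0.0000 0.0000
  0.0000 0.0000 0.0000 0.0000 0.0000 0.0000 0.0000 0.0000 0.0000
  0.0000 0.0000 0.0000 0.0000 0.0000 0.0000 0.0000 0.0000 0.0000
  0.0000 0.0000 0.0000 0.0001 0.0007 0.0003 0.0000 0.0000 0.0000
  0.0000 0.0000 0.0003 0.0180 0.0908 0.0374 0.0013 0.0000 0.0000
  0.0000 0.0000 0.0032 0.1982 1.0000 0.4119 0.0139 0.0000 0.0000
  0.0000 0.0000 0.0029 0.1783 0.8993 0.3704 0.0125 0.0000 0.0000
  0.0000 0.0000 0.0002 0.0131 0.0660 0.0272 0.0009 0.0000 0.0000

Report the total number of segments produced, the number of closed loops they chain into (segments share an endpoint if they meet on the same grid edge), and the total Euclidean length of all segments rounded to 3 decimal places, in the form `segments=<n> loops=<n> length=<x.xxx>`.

cell (5,3): code 0100 → (5.120,4.000)–(6.000,3.002)
cell (5,4): code 1100 → (5.434,5.000)–(5.120,4.000)
cell (5,5): code 1000 → (6.000,5.532)–(5.434,5.000)
cell (6,3): code 0110 → (6.000,3.002)–(7.000,3.030)
cell (6,5): code 1001 → (7.000,5.476)–(6.000,5.532)
cell (7,3): code 0010 → (7.000,3.030)–(7.839,4.000)
cell (7,4): code 0011 → (7.839,4.000)–(7.497,5.000)
cell (7,5): code 0001 → (7.497,5.000)–(7.000,5.476)
total: 8 segments, chained into 1 closed loop(s), length Σ = 8.184913

segments=8 loops=1 length=8.185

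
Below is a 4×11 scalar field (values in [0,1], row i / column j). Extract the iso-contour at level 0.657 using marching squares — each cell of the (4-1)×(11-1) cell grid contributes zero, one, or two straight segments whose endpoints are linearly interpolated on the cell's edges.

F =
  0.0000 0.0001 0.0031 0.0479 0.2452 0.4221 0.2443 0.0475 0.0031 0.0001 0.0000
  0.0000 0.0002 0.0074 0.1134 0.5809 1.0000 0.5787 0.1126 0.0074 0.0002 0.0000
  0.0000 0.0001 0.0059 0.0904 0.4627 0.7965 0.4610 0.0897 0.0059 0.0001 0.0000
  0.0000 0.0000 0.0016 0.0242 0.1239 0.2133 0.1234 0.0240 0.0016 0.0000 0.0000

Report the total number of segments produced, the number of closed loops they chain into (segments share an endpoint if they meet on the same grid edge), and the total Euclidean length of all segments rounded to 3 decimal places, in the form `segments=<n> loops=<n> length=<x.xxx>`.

cell (0,4): code 0100 → (0.406,5.000)–(1.000,4.182)
cell (0,5): code 1000 → (1.000,5.814)–(0.406,5.000)
cell (1,4): code 0110 → (1.000,4.182)–(2.000,4.582)
cell (1,5): code 1001 → (2.000,5.416)–(1.000,5.814)
cell (2,4): code 0010 → (2.000,4.582)–(2.239,5.000)
cell (2,5): code 0001 → (2.239,5.000)–(2.000,5.416)
total: 6 segments, chained into 1 closed loop(s), length Σ = 5.133370

segments=6 loops=1 length=5.133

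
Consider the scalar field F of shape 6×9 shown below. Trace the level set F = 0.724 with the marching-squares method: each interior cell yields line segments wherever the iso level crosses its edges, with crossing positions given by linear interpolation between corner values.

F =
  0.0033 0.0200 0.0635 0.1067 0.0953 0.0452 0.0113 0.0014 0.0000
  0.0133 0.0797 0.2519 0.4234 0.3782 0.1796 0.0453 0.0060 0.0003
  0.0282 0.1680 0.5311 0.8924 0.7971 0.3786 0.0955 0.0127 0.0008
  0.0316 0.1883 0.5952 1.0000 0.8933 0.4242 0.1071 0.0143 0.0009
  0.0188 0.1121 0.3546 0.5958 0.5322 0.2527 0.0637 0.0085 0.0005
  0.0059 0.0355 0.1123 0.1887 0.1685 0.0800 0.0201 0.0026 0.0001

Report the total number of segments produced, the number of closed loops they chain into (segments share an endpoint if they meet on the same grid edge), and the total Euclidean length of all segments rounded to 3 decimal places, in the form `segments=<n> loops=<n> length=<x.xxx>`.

cell (1,2): code 0100 → (1.641,3.000)–(2.000,2.534)
cell (1,3): code 1100 → (1.825,4.000)–(1.641,3.000)
cell (1,4): code 1000 → (2.000,4.175)–(1.825,4.000)
cell (2,2): code 0110 → (2.000,2.534)–(3.000,2.318)
cell (2,4): code 1001 → (3.000,4.361)–(2.000,4.175)
cell (3,2): code 0010 → (3.000,2.318)–(3.683,3.000)
cell (3,3): code 0011 → (3.683,3.000)–(3.469,4.000)
cell (3,4): code 0001 → (3.469,4.000)–(3.000,4.361)
total: 8 segments, chained into 1 closed loop(s), length Σ = 6.471608

segments=8 loops=1 length=6.472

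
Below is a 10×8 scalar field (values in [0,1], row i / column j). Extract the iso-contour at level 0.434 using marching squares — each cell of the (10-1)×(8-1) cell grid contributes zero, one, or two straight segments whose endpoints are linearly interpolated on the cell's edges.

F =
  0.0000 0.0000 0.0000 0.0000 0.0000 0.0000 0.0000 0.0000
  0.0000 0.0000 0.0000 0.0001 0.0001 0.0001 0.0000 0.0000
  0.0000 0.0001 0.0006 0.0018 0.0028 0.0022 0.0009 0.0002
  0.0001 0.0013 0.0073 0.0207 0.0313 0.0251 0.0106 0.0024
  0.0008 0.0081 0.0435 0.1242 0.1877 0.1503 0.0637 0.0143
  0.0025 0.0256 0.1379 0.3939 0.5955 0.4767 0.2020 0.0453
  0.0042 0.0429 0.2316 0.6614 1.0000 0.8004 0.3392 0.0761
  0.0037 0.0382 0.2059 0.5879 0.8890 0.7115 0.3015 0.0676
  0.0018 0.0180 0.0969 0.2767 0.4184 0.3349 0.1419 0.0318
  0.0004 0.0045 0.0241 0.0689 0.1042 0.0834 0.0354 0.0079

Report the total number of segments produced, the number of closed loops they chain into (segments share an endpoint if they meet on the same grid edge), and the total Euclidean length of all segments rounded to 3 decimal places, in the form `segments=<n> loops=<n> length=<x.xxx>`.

cell (4,3): code 0100 → (4.604,4.000)–(5.000,3.199)
cell (4,4): code 1100 → (4.869,5.000)–(4.604,4.000)
cell (4,5): code 1000 → (5.000,5.155)–(4.869,5.000)
cell (5,2): code 0100 → (5.150,3.000)–(6.000,2.471)
cell (5,3): code 1110 → (5.000,3.199)–(5.150,3.000)
cell (5,5): code 1001 → (6.000,5.794)–(5.000,5.155)
cell (6,2): code 0110 → (6.000,2.471)–(7.000,2.597)
cell (6,5): code 1001 → (7.000,5.677)–(6.000,5.794)
cell (7,2): code 0010 → (7.000,2.597)–(7.495,3.000)
cell (7,3): code 0011 → (7.495,3.000)–(7.967,4.000)
cell (7,4): code 0011 → (7.967,4.000)–(7.737,5.000)
cell (7,5): code 0001 → (7.737,5.000)–(7.000,5.677)
total: 12 segments, chained into 1 closed loop(s), length Σ = 10.353728

segments=12 loops=1 length=10.354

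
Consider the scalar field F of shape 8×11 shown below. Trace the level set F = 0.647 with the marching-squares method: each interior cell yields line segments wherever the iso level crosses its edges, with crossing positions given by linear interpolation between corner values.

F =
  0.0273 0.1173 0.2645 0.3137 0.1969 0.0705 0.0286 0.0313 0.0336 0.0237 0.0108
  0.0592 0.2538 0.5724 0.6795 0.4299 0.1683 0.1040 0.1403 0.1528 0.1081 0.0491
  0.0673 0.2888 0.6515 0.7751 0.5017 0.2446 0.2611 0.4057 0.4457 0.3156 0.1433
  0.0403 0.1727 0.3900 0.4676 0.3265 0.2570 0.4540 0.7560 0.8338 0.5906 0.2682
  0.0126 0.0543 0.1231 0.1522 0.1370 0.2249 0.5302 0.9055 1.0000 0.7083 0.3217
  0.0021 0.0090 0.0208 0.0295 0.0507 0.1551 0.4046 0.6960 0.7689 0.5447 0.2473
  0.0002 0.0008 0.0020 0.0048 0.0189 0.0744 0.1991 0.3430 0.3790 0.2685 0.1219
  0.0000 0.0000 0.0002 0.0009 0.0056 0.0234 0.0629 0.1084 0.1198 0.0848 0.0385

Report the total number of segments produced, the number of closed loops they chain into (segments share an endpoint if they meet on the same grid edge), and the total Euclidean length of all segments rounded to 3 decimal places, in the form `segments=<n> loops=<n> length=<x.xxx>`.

segments=20 loops=2 length=13.180

cell (0,2): code 0100 → (0.911,3.000)–(1.000,2.697)
cell (0,3): code 1000 → (1.000,3.130)–(0.911,3.000)
cell (1,1): code 0100 → (1.943,2.000)–(2.000,1.988)
cell (1,2): code 1110 → (1.000,2.697)–(1.943,2.000)
cell (1,3): code 1001 → (2.000,3.469)–(1.000,3.130)
cell (2,1): code 0010 → (2.000,1.988)–(2.017,2.000)
cell (2,2): code 0011 → (2.017,2.000)–(2.417,3.000)
cell (2,3): code 0001 → (2.417,3.000)–(2.000,3.469)
cell (2,6): code 0100 → (2.689,7.000)–(3.000,6.639)
cell (2,7): code 1100 → (2.519,8.000)–(2.689,7.000)
cell (2,8): code 1000 → (3.000,8.768)–(2.519,8.000)
cell (3,6): code 0110 → (3.000,6.639)–(4.000,6.311)
cell (3,8): code 1101 → (3.479,9.000)–(3.000,8.768)
cell (3,9): code 1000 → (4.000,9.159)–(3.479,9.000)
cell (4,6): code 0110 → (4.000,6.311)–(5.000,6.832)
cell (4,8): code 1011 → (5.000,8.544)–(4.375,9.000)
cell (4,9): code 0001 → (4.375,9.000)–(4.000,9.159)
cell (5,6): code 0010 → (5.000,6.832)–(5.139,7.000)
cell (5,7): code 0011 → (5.139,7.000)–(5.313,8.000)
cell (5,8): code 0001 → (5.313,8.000)–(5.000,8.544)
total: 20 segments, chained into 2 closed loop(s), length Σ = 13.180248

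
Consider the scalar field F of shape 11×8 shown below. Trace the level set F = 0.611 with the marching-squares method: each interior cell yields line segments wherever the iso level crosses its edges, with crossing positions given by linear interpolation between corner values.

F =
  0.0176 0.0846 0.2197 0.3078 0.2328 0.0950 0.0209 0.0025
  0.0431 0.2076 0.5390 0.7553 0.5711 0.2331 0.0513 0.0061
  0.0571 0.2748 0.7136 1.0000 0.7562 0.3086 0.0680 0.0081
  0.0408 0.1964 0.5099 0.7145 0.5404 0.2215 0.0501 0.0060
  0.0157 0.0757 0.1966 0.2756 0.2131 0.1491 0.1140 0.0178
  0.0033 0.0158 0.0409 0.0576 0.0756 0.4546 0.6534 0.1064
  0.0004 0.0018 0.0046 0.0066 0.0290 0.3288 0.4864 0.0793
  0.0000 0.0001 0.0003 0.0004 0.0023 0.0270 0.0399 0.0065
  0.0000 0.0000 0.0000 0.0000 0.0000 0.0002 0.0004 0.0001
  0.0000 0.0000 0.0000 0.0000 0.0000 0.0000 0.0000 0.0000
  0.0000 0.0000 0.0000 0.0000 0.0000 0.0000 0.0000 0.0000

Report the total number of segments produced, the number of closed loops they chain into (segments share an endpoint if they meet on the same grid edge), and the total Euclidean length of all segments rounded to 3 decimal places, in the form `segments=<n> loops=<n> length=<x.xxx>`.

cell (0,2): code 0100 → (0.678,3.000)–(1.000,2.333)
cell (0,3): code 1000 → (1.000,3.783)–(0.678,3.000)
cell (1,1): code 0100 → (1.412,2.000)–(2.000,1.766)
cell (1,2): code 1110 → (1.000,2.333)–(1.412,2.000)
cell (1,3): code 1101 → (1.216,4.000)–(1.000,3.783)
cell (1,4): code 1000 → (2.000,4.324)–(1.216,4.000)
cell (2,1): code 0010 → (2.000,1.766)–(2.504,2.000)
cell (2,2): code 0111 → (2.504,2.000)–(3.000,2.494)
cell (2,3): code 1011 → (3.000,3.594)–(2.673,4.000)
cell (2,4): code 0001 → (2.673,4.000)–(2.000,4.324)
cell (3,2): code 0010 → (3.000,2.494)–(3.236,3.000)
cell (3,3): code 0001 → (3.236,3.000)–(3.000,3.594)
cell (4,5): code 0100 → (4.921,6.000)–(5.000,5.787)
cell (4,6): code 1000 → (5.000,6.078)–(4.921,6.000)
cell (5,5): code 0010 → (5.000,5.787)–(5.254,6.000)
cell (5,6): code 0001 → (5.254,6.000)–(5.000,6.078)
total: 16 segments, chained into 2 closed loop(s), length Σ = 8.561072

segments=16 loops=2 length=8.561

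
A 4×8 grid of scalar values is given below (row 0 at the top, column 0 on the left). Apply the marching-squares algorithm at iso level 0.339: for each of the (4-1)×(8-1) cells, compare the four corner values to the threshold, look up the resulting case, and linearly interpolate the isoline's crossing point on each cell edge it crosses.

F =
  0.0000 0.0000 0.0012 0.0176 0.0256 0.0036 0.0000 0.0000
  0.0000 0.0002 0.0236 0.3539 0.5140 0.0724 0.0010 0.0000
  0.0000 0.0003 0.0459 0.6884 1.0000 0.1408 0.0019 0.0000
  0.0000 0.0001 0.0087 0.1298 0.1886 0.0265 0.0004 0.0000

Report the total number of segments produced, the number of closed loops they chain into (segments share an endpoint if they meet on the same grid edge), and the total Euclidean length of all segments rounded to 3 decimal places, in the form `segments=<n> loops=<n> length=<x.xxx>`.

cell (0,2): code 0100 → (0.956,3.000)–(1.000,2.955)
cell (0,3): code 1100 → (0.642,4.000)–(0.956,3.000)
cell (0,4): code 1000 → (1.000,4.396)–(0.642,4.000)
cell (1,2): code 0110 → (1.000,2.955)–(2.000,2.456)
cell (1,4): code 1001 → (2.000,4.769)–(1.000,4.396)
cell (2,2): code 0010 → (2.000,2.456)–(2.625,3.000)
cell (2,3): code 0011 → (2.625,3.000)–(2.815,4.000)
cell (2,4): code 0001 → (2.815,4.000)–(2.000,4.769)
total: 8 segments, chained into 1 closed loop(s), length Σ = 6.797453

segments=8 loops=1 length=6.797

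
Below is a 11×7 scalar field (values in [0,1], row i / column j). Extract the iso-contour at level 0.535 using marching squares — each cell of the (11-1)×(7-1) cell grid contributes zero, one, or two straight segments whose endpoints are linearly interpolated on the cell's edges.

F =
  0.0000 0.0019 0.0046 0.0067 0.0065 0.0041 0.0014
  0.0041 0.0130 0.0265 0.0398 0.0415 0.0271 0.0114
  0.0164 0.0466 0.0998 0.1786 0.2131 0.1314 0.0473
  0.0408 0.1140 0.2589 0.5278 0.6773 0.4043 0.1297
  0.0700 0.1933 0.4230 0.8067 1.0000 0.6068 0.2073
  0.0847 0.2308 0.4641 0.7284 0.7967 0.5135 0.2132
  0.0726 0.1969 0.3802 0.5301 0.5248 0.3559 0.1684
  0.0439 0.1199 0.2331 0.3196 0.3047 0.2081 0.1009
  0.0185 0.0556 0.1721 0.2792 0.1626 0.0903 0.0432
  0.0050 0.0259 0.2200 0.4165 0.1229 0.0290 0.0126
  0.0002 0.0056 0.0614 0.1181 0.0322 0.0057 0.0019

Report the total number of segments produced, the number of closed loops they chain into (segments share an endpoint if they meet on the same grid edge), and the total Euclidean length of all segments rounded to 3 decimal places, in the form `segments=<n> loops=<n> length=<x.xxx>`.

cell (2,3): code 0100 → (2.693,4.000)–(3.000,3.048)
cell (2,4): code 1000 → (3.000,4.521)–(2.693,4.000)
cell (3,2): code 0100 → (3.026,3.000)–(4.000,2.292)
cell (3,3): code 1110 → (3.000,3.048)–(3.026,3.000)
cell (3,4): code 1101 → (3.645,5.000)–(3.000,4.521)
cell (3,5): code 1000 → (4.000,5.180)–(3.645,5.000)
cell (4,2): code 0110 → (4.000,2.292)–(5.000,2.268)
cell (4,4): code 1011 → (5.000,4.924)–(4.770,5.000)
cell (4,5): code 0001 → (4.770,5.000)–(4.000,5.180)
cell (5,2): code 0010 → (5.000,2.268)–(5.975,3.000)
cell (5,3): code 0011 → (5.975,3.000)–(5.962,4.000)
cell (5,4): code 0001 → (5.962,4.000)–(5.000,4.924)
total: 12 segments, chained into 1 closed loop(s), length Σ = 9.651619

segments=12 loops=1 length=9.652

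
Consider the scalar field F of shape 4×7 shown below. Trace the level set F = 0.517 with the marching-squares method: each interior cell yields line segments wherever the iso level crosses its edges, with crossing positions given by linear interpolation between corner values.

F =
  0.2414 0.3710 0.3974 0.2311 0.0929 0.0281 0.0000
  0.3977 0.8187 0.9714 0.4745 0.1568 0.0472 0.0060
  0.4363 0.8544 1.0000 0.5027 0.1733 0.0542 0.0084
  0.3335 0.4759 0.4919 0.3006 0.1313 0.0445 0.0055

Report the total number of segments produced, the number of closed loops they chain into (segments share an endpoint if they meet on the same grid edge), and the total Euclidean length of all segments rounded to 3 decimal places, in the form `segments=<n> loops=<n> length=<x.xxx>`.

segments=8 loops=1 length=8.769

cell (0,0): code 0100 → (0.326,1.000)–(1.000,0.283)
cell (0,1): code 1100 → (0.208,2.000)–(0.326,1.000)
cell (0,2): code 1000 → (1.000,2.914)–(0.208,2.000)
cell (1,0): code 0110 → (1.000,0.283)–(2.000,0.193)
cell (1,2): code 1001 → (2.000,2.971)–(1.000,2.914)
cell (2,0): code 0010 → (2.000,0.193)–(2.891,1.000)
cell (2,1): code 0011 → (2.891,1.000)–(2.951,2.000)
cell (2,2): code 0001 → (2.951,2.000)–(2.000,2.971)
total: 8 segments, chained into 1 closed loop(s), length Σ = 8.769032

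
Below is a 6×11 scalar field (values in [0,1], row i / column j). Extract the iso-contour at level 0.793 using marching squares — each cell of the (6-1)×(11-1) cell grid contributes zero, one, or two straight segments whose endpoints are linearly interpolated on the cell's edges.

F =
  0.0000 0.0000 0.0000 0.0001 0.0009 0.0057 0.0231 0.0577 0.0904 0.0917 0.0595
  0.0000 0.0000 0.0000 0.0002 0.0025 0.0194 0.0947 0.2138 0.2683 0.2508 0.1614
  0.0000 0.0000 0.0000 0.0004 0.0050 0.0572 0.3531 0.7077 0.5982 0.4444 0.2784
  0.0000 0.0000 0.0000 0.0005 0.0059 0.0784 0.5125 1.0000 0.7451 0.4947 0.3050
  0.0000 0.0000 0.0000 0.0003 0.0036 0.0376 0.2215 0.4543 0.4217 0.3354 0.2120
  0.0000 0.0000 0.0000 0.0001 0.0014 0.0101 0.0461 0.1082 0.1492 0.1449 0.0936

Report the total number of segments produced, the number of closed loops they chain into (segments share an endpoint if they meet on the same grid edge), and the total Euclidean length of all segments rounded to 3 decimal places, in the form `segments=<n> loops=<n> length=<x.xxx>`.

segments=4 loops=1 length=3.369

cell (2,6): code 0100 → (2.292,7.000)–(3.000,6.575)
cell (2,7): code 1000 → (3.000,7.812)–(2.292,7.000)
cell (3,6): code 0010 → (3.000,6.575)–(3.379,7.000)
cell (3,7): code 0001 → (3.379,7.000)–(3.000,7.812)
total: 4 segments, chained into 1 closed loop(s), length Σ = 3.368898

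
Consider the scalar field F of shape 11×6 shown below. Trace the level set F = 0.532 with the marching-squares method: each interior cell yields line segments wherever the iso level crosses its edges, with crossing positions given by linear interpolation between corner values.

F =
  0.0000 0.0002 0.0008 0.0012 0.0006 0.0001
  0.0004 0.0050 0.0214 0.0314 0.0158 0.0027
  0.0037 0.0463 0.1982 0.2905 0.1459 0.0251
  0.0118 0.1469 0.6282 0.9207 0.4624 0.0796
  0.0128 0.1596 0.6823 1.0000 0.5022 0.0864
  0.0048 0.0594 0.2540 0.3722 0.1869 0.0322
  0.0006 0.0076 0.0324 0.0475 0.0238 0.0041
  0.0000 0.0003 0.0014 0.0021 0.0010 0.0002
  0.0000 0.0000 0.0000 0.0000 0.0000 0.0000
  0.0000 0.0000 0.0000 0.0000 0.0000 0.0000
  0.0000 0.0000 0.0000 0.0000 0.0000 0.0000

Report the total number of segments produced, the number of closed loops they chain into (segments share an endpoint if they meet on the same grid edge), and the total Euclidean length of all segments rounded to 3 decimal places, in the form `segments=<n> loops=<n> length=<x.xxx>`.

cell (2,1): code 0100 → (2.776,2.000)–(3.000,1.800)
cell (2,2): code 1100 → (2.383,3.000)–(2.776,2.000)
cell (2,3): code 1000 → (3.000,3.848)–(2.383,3.000)
cell (3,1): code 0110 → (3.000,1.800)–(4.000,1.712)
cell (3,3): code 1001 → (4.000,3.940)–(3.000,3.848)
cell (4,1): code 0010 → (4.000,1.712)–(4.351,2.000)
cell (4,2): code 0011 → (4.351,2.000)–(4.745,3.000)
cell (4,3): code 0001 → (4.745,3.000)–(4.000,3.940)
total: 8 segments, chained into 1 closed loop(s), length Σ = 7.159753

segments=8 loops=1 length=7.160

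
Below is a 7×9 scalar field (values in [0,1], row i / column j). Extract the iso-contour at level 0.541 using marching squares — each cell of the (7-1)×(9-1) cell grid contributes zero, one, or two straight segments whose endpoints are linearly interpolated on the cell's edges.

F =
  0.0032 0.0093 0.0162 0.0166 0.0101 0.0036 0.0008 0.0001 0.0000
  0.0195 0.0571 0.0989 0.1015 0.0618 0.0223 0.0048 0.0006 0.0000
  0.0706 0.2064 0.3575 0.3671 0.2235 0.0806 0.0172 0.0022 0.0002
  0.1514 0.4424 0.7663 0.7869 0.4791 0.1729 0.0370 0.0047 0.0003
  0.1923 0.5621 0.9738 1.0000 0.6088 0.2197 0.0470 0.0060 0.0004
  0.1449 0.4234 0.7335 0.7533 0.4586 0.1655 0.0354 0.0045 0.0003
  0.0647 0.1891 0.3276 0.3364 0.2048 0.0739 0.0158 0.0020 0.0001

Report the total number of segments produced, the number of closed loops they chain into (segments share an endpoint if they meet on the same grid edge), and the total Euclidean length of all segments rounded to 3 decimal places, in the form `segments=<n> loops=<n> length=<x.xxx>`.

segments=14 loops=1 length=9.866

cell (2,1): code 0100 → (2.449,2.000)–(3.000,1.304)
cell (2,2): code 1100 → (2.414,3.000)–(2.449,2.000)
cell (2,3): code 1000 → (3.000,3.799)–(2.414,3.000)
cell (3,0): code 0100 → (3.824,1.000)–(4.000,0.943)
cell (3,1): code 1110 → (3.000,1.304)–(3.824,1.000)
cell (3,3): code 1101 → (3.477,4.000)–(3.000,3.799)
cell (3,4): code 1000 → (4.000,4.174)–(3.477,4.000)
cell (4,0): code 0010 → (4.000,0.943)–(4.152,1.000)
cell (4,1): code 0111 → (4.152,1.000)–(5.000,1.379)
cell (4,3): code 1011 → (5.000,3.720)–(4.451,4.000)
cell (4,4): code 0001 → (4.451,4.000)–(4.000,4.174)
cell (5,1): code 0010 → (5.000,1.379)–(5.474,2.000)
cell (5,2): code 0011 → (5.474,2.000)–(5.509,3.000)
cell (5,3): code 0001 → (5.509,3.000)–(5.000,3.720)
total: 14 segments, chained into 1 closed loop(s), length Σ = 9.865973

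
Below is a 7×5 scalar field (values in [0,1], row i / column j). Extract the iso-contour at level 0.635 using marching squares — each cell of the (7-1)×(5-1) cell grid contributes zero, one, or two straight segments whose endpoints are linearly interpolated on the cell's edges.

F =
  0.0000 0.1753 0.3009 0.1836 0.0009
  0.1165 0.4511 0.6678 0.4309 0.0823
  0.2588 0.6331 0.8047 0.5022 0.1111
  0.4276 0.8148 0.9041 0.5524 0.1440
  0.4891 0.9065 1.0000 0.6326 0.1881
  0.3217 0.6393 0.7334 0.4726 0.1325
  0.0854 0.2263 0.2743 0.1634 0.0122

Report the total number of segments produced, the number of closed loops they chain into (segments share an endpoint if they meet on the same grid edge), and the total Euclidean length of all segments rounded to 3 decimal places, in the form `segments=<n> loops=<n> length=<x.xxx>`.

cell (0,1): code 0100 → (0.911,2.000)–(1.000,1.849)
cell (0,2): code 1000 → (1.000,2.138)–(0.911,2.000)
cell (1,1): code 0110 → (1.000,1.849)–(2.000,1.011)
cell (1,2): code 1001 → (2.000,2.561)–(1.000,2.138)
cell (2,0): code 0100 → (2.010,1.000)–(3.000,0.536)
cell (2,1): code 1110 → (2.000,1.011)–(2.010,1.000)
cell (2,2): code 1001 → (3.000,2.765)–(2.000,2.561)
cell (3,0): code 0110 → (3.000,0.536)–(4.000,0.350)
cell (3,2): code 1001 → (4.000,2.993)–(3.000,2.765)
cell (4,0): code 0110 → (4.000,0.350)–(5.000,0.986)
cell (4,2): code 1001 → (5.000,2.377)–(4.000,2.993)
cell (5,0): code 0010 → (5.000,0.986)–(5.010,1.000)
cell (5,1): code 0011 → (5.010,1.000)–(5.214,2.000)
cell (5,2): code 0001 → (5.214,2.000)–(5.000,2.377)
total: 14 segments, chained into 1 closed loop(s), length Σ = 10.734250

segments=14 loops=1 length=10.734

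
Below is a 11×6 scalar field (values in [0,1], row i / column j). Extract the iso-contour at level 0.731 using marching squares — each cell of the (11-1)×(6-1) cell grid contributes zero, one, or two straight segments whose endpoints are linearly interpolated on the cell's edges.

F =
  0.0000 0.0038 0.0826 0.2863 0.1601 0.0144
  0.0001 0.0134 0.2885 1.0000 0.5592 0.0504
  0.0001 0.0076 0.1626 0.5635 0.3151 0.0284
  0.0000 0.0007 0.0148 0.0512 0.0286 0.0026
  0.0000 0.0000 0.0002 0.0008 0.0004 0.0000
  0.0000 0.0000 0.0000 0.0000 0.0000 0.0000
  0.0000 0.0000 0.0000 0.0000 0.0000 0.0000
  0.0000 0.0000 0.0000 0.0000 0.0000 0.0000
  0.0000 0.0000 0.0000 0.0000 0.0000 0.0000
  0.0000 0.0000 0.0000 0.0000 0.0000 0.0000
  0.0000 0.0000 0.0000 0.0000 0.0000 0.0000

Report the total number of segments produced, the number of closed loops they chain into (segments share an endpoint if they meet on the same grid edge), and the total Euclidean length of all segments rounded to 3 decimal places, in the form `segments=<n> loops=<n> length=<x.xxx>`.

cell (0,2): code 0100 → (0.623,3.000)–(1.000,2.622)
cell (0,3): code 1000 → (1.000,3.610)–(0.623,3.000)
cell (1,2): code 0010 → (1.000,2.622)–(1.616,3.000)
cell (1,3): code 0001 → (1.616,3.000)–(1.000,3.610)
total: 4 segments, chained into 1 closed loop(s), length Σ = 2.841408

segments=4 loops=1 length=2.841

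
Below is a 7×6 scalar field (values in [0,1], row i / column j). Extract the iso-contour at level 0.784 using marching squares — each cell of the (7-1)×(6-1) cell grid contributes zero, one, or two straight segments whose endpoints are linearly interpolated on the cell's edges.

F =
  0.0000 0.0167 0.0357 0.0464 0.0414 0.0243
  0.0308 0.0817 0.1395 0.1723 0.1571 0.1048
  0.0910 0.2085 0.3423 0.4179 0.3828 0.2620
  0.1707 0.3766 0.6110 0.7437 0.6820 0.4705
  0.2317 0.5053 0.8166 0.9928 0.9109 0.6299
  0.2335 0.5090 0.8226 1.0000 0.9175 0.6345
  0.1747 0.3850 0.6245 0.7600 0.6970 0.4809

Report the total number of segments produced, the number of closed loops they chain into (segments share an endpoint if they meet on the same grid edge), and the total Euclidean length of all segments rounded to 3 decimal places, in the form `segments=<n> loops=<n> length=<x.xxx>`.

cell (3,1): code 0100 → (3.841,2.000)–(4.000,1.895)
cell (3,2): code 1100 → (3.162,3.000)–(3.841,2.000)
cell (3,3): code 1100 → (3.446,4.000)–(3.162,3.000)
cell (3,4): code 1000 → (4.000,4.452)–(3.446,4.000)
cell (4,1): code 0110 → (4.000,1.895)–(5.000,1.877)
cell (4,4): code 1001 → (5.000,4.472)–(4.000,4.452)
cell (5,1): code 0010 → (5.000,1.877)–(5.195,2.000)
cell (5,2): code 0011 → (5.195,2.000)–(5.900,3.000)
cell (5,3): code 0011 → (5.900,3.000)–(5.605,4.000)
cell (5,4): code 0001 → (5.605,4.000)–(5.000,4.472)
total: 10 segments, chained into 1 closed loop(s), length Σ = 8.418133

segments=10 loops=1 length=8.418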